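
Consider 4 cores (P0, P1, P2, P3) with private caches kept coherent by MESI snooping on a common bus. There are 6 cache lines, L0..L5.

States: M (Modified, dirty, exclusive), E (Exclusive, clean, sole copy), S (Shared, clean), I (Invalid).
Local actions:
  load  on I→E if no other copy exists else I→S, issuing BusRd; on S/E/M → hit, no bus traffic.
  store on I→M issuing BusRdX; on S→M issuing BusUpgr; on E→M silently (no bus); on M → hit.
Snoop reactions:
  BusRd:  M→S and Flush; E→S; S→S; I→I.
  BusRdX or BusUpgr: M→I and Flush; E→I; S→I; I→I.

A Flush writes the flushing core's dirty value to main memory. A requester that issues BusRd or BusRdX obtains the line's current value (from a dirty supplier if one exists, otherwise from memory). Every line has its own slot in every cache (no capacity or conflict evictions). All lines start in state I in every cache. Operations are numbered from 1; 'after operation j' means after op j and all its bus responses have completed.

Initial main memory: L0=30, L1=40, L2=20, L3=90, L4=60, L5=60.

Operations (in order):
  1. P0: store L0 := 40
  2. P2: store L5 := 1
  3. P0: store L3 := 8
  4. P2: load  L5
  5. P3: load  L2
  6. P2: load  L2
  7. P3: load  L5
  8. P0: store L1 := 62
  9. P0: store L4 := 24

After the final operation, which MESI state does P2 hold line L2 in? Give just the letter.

[1] P0: store L0 := 40 | P0:M(40), P1:I, P2:I, P3:I | bus: BusRdX
[2] P2: store L5 := 1 | P0:I, P1:I, P2:M(1), P3:I | bus: BusRdX
[3] P0: store L3 := 8 | P0:M(8), P1:I, P2:I, P3:I | bus: BusRdX
[4] P2: load  L5 | P0:I, P1:I, P2:M(1), P3:I | bus: none
[5] P3: load  L2 | P0:I, P1:I, P2:I, P3:E(20) | bus: BusRd
[6] P2: load  L2 | P0:I, P1:I, P2:S(20), P3:S(20) | bus: BusRd
[7] P3: load  L5 | P0:I, P1:I, P2:S(1), P3:S(1) | bus: BusRd,Flush
[8] P0: store L1 := 62 | P0:M(62), P1:I, P2:I, P3:I | bus: BusRdX
[9] P0: store L4 := 24 | P0:M(24), P1:I, P2:I, P3:I | bus: BusRdX

state = S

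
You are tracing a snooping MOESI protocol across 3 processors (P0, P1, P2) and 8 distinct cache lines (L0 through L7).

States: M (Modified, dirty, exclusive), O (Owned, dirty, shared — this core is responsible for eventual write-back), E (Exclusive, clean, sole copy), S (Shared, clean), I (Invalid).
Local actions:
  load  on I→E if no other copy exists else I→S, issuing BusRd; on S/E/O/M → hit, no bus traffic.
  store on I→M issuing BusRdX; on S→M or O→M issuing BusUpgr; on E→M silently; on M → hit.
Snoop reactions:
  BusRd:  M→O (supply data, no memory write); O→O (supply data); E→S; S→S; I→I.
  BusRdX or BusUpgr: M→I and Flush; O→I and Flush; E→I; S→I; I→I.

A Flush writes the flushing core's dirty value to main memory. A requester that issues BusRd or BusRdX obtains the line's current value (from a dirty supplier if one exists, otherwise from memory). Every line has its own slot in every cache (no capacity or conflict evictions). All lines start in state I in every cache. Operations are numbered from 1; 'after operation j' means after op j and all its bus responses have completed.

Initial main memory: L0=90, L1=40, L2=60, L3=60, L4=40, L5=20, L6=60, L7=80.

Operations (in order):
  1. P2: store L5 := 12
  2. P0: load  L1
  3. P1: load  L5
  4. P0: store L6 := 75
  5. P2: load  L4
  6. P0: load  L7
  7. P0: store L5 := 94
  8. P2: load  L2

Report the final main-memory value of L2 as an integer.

memory[L2] = 60

step 1: P2: store L5 := 12  ⟶  IIM  (L5)  txn=BusRdX  M[L5]=20
step 2: P0: load  L1  ⟶  EII  (L1)  txn=BusRd  M[L1]=40
step 3: P1: load  L5  ⟶  ISO  (L5)  txn=BusRd  M[L5]=20
step 4: P0: store L6 := 75  ⟶  MII  (L6)  txn=BusRdX  M[L6]=60
step 5: P2: load  L4  ⟶  IIE  (L4)  txn=BusRd  M[L4]=40
step 6: P0: load  L7  ⟶  EII  (L7)  txn=BusRd  M[L7]=80
step 7: P0: store L5 := 94  ⟶  MII  (L5)  txn=BusRdX+Flush  M[L5]=12
step 8: P2: load  L2  ⟶  IIE  (L2)  txn=BusRd  M[L2]=60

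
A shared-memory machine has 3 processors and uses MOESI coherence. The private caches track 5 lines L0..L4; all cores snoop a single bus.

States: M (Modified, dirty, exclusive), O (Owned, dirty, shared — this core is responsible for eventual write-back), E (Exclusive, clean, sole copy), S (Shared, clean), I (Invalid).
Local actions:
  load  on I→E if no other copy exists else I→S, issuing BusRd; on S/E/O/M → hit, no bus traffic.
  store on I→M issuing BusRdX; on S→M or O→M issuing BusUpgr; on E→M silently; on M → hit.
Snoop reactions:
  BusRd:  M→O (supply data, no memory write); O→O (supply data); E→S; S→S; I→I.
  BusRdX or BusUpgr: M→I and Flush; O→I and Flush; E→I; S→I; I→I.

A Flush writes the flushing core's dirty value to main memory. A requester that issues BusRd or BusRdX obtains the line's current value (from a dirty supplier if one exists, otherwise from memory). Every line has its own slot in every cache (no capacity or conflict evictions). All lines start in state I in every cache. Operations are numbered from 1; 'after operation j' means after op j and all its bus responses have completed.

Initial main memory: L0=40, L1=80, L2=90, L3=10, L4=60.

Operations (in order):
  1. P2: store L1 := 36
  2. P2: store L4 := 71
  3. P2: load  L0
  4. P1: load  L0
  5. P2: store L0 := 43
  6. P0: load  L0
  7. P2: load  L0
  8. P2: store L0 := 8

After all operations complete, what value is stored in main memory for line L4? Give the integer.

[1] P2: store L1 := 36 | P0:I, P1:I, P2:M(36) | bus: BusRdX
[2] P2: store L4 := 71 | P0:I, P1:I, P2:M(71) | bus: BusRdX
[3] P2: load  L0 | P0:I, P1:I, P2:E(40) | bus: BusRd
[4] P1: load  L0 | P0:I, P1:S(40), P2:S(40) | bus: BusRd
[5] P2: store L0 := 43 | P0:I, P1:I, P2:M(43) | bus: BusUpgr
[6] P0: load  L0 | P0:S(43), P1:I, P2:O(43) | bus: BusRd
[7] P2: load  L0 | P0:S(43), P1:I, P2:O(43) | bus: none
[8] P2: store L0 := 8 | P0:I, P1:I, P2:M(8) | bus: BusUpgr

memory[L4] = 60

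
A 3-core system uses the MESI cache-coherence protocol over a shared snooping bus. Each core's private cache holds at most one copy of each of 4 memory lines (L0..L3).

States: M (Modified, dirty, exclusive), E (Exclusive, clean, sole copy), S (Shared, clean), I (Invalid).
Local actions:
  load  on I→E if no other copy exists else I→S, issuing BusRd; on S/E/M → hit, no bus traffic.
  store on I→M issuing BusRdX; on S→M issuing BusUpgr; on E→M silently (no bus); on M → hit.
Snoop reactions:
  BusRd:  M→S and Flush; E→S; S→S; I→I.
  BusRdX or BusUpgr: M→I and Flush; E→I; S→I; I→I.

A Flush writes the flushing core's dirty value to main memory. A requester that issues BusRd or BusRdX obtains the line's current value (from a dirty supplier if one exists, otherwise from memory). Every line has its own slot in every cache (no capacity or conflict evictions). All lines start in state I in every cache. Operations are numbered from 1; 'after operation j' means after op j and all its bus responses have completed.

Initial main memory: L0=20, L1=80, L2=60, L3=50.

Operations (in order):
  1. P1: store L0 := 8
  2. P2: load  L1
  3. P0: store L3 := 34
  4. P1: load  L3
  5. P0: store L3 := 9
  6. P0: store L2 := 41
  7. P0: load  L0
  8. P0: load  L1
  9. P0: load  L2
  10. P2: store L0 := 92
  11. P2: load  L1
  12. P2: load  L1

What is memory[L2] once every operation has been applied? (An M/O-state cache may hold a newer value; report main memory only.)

memory[L2] = 60

1. P1: store L0 := 8  bus=[BusRdX]  L0: P0=I P1=M P2=I  mem[L0]=20
2. P2: load  L1  bus=[BusRd]  L1: P0=I P1=I P2=E  mem[L1]=80
3. P0: store L3 := 34  bus=[BusRdX]  L3: P0=M P1=I P2=I  mem[L3]=50
4. P1: load  L3  bus=[BusRd,Flush]  L3: P0=S P1=S P2=I  mem[L3]=34
5. P0: store L3 := 9  bus=[BusUpgr]  L3: P0=M P1=I P2=I  mem[L3]=34
6. P0: store L2 := 41  bus=[BusRdX]  L2: P0=M P1=I P2=I  mem[L2]=60
7. P0: load  L0  bus=[BusRd,Flush]  L0: P0=S P1=S P2=I  mem[L0]=8
8. P0: load  L1  bus=[BusRd]  L1: P0=S P1=I P2=S  mem[L1]=80
9. P0: load  L2  bus=[-]  L2: P0=M P1=I P2=I  mem[L2]=60
10. P2: store L0 := 92  bus=[BusRdX]  L0: P0=I P1=I P2=M  mem[L0]=8
11. P2: load  L1  bus=[-]  L1: P0=S P1=I P2=S  mem[L1]=80
12. P2: load  L1  bus=[-]  L1: P0=S P1=I P2=S  mem[L1]=80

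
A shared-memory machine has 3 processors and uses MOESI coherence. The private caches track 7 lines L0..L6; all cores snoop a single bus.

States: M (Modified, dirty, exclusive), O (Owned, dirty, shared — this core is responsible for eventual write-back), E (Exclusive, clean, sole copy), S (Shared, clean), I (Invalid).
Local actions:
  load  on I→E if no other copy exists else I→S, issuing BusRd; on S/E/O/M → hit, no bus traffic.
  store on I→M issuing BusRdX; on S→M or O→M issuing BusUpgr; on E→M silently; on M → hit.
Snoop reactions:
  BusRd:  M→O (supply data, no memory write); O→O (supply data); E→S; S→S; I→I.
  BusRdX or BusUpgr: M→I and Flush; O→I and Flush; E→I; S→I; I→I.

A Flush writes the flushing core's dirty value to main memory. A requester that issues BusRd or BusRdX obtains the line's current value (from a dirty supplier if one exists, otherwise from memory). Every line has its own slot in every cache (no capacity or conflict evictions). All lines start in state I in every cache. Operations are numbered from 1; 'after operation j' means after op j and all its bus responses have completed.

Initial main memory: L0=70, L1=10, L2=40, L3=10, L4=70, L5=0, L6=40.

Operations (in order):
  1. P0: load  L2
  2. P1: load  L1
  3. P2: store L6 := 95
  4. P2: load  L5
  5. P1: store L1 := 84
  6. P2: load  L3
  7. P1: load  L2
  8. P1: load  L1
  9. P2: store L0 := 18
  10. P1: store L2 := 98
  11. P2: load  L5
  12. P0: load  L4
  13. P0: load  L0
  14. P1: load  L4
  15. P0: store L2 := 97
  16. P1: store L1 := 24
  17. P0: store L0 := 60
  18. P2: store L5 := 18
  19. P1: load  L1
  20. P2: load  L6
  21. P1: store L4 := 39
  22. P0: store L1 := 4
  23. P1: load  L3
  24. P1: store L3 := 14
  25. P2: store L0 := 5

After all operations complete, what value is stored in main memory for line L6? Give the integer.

memory[L6] = 40

[1] P0: load  L2 | P0:E(40), P1:I, P2:I | bus: BusRd
[2] P1: load  L1 | P0:I, P1:E(10), P2:I | bus: BusRd
[3] P2: store L6 := 95 | P0:I, P1:I, P2:M(95) | bus: BusRdX
[4] P2: load  L5 | P0:I, P1:I, P2:E(0) | bus: BusRd
[5] P1: store L1 := 84 | P0:I, P1:M(84), P2:I | bus: none
[6] P2: load  L3 | P0:I, P1:I, P2:E(10) | bus: BusRd
[7] P1: load  L2 | P0:S(40), P1:S(40), P2:I | bus: BusRd
[8] P1: load  L1 | P0:I, P1:M(84), P2:I | bus: none
[9] P2: store L0 := 18 | P0:I, P1:I, P2:M(18) | bus: BusRdX
[10] P1: store L2 := 98 | P0:I, P1:M(98), P2:I | bus: BusUpgr
[11] P2: load  L5 | P0:I, P1:I, P2:E(0) | bus: none
[12] P0: load  L4 | P0:E(70), P1:I, P2:I | bus: BusRd
[13] P0: load  L0 | P0:S(18), P1:I, P2:O(18) | bus: BusRd
[14] P1: load  L4 | P0:S(70), P1:S(70), P2:I | bus: BusRd
[15] P0: store L2 := 97 | P0:M(97), P1:I, P2:I | bus: BusRdX,Flush
[16] P1: store L1 := 24 | P0:I, P1:M(24), P2:I | bus: none
[17] P0: store L0 := 60 | P0:M(60), P1:I, P2:I | bus: BusUpgr,Flush
[18] P2: store L5 := 18 | P0:I, P1:I, P2:M(18) | bus: none
[19] P1: load  L1 | P0:I, P1:M(24), P2:I | bus: none
[20] P2: load  L6 | P0:I, P1:I, P2:M(95) | bus: none
[21] P1: store L4 := 39 | P0:I, P1:M(39), P2:I | bus: BusUpgr
[22] P0: store L1 := 4 | P0:M(4), P1:I, P2:I | bus: BusRdX,Flush
[23] P1: load  L3 | P0:I, P1:S(10), P2:S(10) | bus: BusRd
[24] P1: store L3 := 14 | P0:I, P1:M(14), P2:I | bus: BusUpgr
[25] P2: store L0 := 5 | P0:I, P1:I, P2:M(5) | bus: BusRdX,Flush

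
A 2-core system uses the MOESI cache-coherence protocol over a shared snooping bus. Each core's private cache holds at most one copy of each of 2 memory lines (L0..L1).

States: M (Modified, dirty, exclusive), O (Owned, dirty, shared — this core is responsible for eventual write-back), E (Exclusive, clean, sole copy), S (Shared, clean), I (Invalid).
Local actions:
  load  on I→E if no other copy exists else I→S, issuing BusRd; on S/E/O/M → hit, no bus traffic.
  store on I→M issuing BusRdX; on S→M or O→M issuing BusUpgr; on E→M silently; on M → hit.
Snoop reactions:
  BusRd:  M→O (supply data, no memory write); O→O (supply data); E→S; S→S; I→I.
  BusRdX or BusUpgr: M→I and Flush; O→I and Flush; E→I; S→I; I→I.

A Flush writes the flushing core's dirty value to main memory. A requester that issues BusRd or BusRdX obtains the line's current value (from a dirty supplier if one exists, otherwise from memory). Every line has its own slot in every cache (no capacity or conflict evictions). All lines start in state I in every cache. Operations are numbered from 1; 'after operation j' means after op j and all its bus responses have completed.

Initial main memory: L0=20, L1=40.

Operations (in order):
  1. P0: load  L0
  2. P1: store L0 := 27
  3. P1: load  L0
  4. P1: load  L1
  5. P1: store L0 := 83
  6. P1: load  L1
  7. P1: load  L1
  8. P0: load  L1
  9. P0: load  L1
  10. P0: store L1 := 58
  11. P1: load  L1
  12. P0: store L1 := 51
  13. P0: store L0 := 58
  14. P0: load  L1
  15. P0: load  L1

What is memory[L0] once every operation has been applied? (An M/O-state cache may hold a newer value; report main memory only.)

1. P0: load  L0  bus=[BusRd]  L0: P0=E P1=I  mem[L0]=20
2. P1: store L0 := 27  bus=[BusRdX]  L0: P0=I P1=M  mem[L0]=20
3. P1: load  L0  bus=[-]  L0: P0=I P1=M  mem[L0]=20
4. P1: load  L1  bus=[BusRd]  L1: P0=I P1=E  mem[L1]=40
5. P1: store L0 := 83  bus=[-]  L0: P0=I P1=M  mem[L0]=20
6. P1: load  L1  bus=[-]  L1: P0=I P1=E  mem[L1]=40
7. P1: load  L1  bus=[-]  L1: P0=I P1=E  mem[L1]=40
8. P0: load  L1  bus=[BusRd]  L1: P0=S P1=S  mem[L1]=40
9. P0: load  L1  bus=[-]  L1: P0=S P1=S  mem[L1]=40
10. P0: store L1 := 58  bus=[BusUpgr]  L1: P0=M P1=I  mem[L1]=40
11. P1: load  L1  bus=[BusRd]  L1: P0=O P1=S  mem[L1]=40
12. P0: store L1 := 51  bus=[BusUpgr]  L1: P0=M P1=I  mem[L1]=40
13. P0: store L0 := 58  bus=[BusRdX,Flush]  L0: P0=M P1=I  mem[L0]=83
14. P0: load  L1  bus=[-]  L1: P0=M P1=I  mem[L1]=40
15. P0: load  L1  bus=[-]  L1: P0=M P1=I  mem[L1]=40

memory[L0] = 83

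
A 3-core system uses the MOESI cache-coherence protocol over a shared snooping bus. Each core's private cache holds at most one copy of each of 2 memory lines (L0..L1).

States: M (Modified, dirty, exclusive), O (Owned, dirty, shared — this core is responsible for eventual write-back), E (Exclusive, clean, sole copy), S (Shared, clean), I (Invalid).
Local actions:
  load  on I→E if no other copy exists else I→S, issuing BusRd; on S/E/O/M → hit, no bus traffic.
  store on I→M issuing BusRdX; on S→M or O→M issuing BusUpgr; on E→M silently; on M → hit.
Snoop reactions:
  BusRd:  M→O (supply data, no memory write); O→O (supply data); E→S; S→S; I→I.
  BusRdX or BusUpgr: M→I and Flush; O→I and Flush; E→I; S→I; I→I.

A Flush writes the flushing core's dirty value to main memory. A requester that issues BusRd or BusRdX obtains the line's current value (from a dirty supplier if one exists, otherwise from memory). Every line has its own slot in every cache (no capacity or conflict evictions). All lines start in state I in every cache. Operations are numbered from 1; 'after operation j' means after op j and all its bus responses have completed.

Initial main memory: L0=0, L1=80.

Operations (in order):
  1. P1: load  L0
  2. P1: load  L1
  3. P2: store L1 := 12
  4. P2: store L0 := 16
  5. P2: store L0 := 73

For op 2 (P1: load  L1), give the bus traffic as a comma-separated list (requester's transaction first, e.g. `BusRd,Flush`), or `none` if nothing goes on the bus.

bus = BusRd

step 1: P1: load  L0  ⟶  IEI  (L0)  txn=BusRd  M[L0]=0
step 2: P1: load  L1  ⟶  IEI  (L1)  txn=BusRd  M[L1]=80
step 3: P2: store L1 := 12  ⟶  IIM  (L1)  txn=BusRdX  M[L1]=80
step 4: P2: store L0 := 16  ⟶  IIM  (L0)  txn=BusRdX  M[L0]=0
step 5: P2: store L0 := 73  ⟶  IIM  (L0)  txn=∅  M[L0]=0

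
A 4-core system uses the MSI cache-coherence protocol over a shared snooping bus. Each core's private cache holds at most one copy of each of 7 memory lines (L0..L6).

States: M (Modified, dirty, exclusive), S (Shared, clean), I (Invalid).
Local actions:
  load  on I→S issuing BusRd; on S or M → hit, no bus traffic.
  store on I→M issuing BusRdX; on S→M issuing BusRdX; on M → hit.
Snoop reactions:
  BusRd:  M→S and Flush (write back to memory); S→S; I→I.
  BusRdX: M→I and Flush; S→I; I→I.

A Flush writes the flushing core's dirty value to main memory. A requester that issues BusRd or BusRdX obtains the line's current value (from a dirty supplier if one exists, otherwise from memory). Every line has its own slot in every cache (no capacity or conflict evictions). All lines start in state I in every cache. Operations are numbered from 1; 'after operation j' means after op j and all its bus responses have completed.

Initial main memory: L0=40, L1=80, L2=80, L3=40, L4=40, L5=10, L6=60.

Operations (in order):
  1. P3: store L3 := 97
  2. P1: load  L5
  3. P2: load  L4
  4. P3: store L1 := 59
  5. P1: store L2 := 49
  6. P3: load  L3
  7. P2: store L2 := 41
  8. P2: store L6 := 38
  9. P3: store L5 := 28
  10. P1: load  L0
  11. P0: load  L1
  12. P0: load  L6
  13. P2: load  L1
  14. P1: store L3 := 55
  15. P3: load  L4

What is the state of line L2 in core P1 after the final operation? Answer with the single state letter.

[1] P3: store L3 := 97 | P0:I, P1:I, P2:I, P3:M(97) | bus: BusRdX
[2] P1: load  L5 | P0:I, P1:S(10), P2:I, P3:I | bus: BusRd
[3] P2: load  L4 | P0:I, P1:I, P2:S(40), P3:I | bus: BusRd
[4] P3: store L1 := 59 | P0:I, P1:I, P2:I, P3:M(59) | bus: BusRdX
[5] P1: store L2 := 49 | P0:I, P1:M(49), P2:I, P3:I | bus: BusRdX
[6] P3: load  L3 | P0:I, P1:I, P2:I, P3:M(97) | bus: none
[7] P2: store L2 := 41 | P0:I, P1:I, P2:M(41), P3:I | bus: BusRdX,Flush
[8] P2: store L6 := 38 | P0:I, P1:I, P2:M(38), P3:I | bus: BusRdX
[9] P3: store L5 := 28 | P0:I, P1:I, P2:I, P3:M(28) | bus: BusRdX
[10] P1: load  L0 | P0:I, P1:S(40), P2:I, P3:I | bus: BusRd
[11] P0: load  L1 | P0:S(59), P1:I, P2:I, P3:S(59) | bus: BusRd,Flush
[12] P0: load  L6 | P0:S(38), P1:I, P2:S(38), P3:I | bus: BusRd,Flush
[13] P2: load  L1 | P0:S(59), P1:I, P2:S(59), P3:S(59) | bus: BusRd
[14] P1: store L3 := 55 | P0:I, P1:M(55), P2:I, P3:I | bus: BusRdX,Flush
[15] P3: load  L4 | P0:I, P1:I, P2:S(40), P3:S(40) | bus: BusRd

state = I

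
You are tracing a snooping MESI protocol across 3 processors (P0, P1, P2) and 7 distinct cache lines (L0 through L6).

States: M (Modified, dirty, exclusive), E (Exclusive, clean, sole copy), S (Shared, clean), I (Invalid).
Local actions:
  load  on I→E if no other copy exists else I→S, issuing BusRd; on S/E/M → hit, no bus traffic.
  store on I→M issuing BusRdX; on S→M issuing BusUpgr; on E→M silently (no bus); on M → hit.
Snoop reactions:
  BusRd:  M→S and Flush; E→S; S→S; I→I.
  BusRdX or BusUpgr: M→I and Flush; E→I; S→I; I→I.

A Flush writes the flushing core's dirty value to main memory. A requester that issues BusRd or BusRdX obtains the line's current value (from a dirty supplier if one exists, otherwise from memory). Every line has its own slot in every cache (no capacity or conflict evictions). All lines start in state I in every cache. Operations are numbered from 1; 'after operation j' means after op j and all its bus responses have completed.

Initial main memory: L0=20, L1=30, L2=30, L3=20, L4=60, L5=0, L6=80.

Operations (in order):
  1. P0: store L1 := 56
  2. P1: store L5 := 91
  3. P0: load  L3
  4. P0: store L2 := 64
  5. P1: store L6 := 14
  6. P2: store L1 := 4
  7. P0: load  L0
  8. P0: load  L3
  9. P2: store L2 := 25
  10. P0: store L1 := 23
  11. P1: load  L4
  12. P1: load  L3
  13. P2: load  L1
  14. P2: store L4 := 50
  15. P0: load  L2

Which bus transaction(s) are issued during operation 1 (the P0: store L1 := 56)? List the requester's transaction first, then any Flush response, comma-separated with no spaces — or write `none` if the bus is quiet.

bus = BusRdX

1. P0: store L1 := 56  bus=[BusRdX]  L1: P0=M P1=I P2=I  mem[L1]=30
2. P1: store L5 := 91  bus=[BusRdX]  L5: P0=I P1=M P2=I  mem[L5]=0
3. P0: load  L3  bus=[BusRd]  L3: P0=E P1=I P2=I  mem[L3]=20
4. P0: store L2 := 64  bus=[BusRdX]  L2: P0=M P1=I P2=I  mem[L2]=30
5. P1: store L6 := 14  bus=[BusRdX]  L6: P0=I P1=M P2=I  mem[L6]=80
6. P2: store L1 := 4  bus=[BusRdX,Flush]  L1: P0=I P1=I P2=M  mem[L1]=56
7. P0: load  L0  bus=[BusRd]  L0: P0=E P1=I P2=I  mem[L0]=20
8. P0: load  L3  bus=[-]  L3: P0=E P1=I P2=I  mem[L3]=20
9. P2: store L2 := 25  bus=[BusRdX,Flush]  L2: P0=I P1=I P2=M  mem[L2]=64
10. P0: store L1 := 23  bus=[BusRdX,Flush]  L1: P0=M P1=I P2=I  mem[L1]=4
11. P1: load  L4  bus=[BusRd]  L4: P0=I P1=E P2=I  mem[L4]=60
12. P1: load  L3  bus=[BusRd]  L3: P0=S P1=S P2=I  mem[L3]=20
13. P2: load  L1  bus=[BusRd,Flush]  L1: P0=S P1=I P2=S  mem[L1]=23
14. P2: store L4 := 50  bus=[BusRdX]  L4: P0=I P1=I P2=M  mem[L4]=60
15. P0: load  L2  bus=[BusRd,Flush]  L2: P0=S P1=I P2=S  mem[L2]=25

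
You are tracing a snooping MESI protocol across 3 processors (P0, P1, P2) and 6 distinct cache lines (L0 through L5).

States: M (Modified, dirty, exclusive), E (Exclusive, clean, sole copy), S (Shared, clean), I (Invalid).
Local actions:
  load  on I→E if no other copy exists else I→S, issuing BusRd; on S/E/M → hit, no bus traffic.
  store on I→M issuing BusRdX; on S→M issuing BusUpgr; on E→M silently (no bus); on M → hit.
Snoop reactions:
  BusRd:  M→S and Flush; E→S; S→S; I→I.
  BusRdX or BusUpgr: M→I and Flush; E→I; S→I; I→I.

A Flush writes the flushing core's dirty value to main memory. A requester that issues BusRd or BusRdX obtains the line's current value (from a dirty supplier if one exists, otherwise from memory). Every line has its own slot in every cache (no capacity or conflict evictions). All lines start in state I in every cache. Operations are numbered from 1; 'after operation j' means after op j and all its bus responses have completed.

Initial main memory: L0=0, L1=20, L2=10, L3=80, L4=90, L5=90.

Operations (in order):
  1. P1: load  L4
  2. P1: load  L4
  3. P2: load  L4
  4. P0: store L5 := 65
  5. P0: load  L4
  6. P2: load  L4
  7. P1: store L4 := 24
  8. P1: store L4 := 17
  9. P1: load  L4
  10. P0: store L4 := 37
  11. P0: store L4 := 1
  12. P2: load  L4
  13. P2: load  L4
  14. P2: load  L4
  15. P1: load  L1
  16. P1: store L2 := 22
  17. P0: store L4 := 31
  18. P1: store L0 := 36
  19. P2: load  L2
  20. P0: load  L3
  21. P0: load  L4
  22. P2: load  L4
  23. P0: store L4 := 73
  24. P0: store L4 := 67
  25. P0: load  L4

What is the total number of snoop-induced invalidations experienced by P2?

invalidations = 3

1. P1: load  L4  bus=[BusRd]  L4: P0=I P1=E P2=I  mem[L4]=90
2. P1: load  L4  bus=[-]  L4: P0=I P1=E P2=I  mem[L4]=90
3. P2: load  L4  bus=[BusRd]  L4: P0=I P1=S P2=S  mem[L4]=90
4. P0: store L5 := 65  bus=[BusRdX]  L5: P0=M P1=I P2=I  mem[L5]=90
5. P0: load  L4  bus=[BusRd]  L4: P0=S P1=S P2=S  mem[L4]=90
6. P2: load  L4  bus=[-]  L4: P0=S P1=S P2=S  mem[L4]=90
7. P1: store L4 := 24  bus=[BusUpgr]  L4: P0=I P1=M P2=I  mem[L4]=90
8. P1: store L4 := 17  bus=[-]  L4: P0=I P1=M P2=I  mem[L4]=90
9. P1: load  L4  bus=[-]  L4: P0=I P1=M P2=I  mem[L4]=90
10. P0: store L4 := 37  bus=[BusRdX,Flush]  L4: P0=M P1=I P2=I  mem[L4]=17
11. P0: store L4 := 1  bus=[-]  L4: P0=M P1=I P2=I  mem[L4]=17
12. P2: load  L4  bus=[BusRd,Flush]  L4: P0=S P1=I P2=S  mem[L4]=1
13. P2: load  L4  bus=[-]  L4: P0=S P1=I P2=S  mem[L4]=1
14. P2: load  L4  bus=[-]  L4: P0=S P1=I P2=S  mem[L4]=1
15. P1: load  L1  bus=[BusRd]  L1: P0=I P1=E P2=I  mem[L1]=20
16. P1: store L2 := 22  bus=[BusRdX]  L2: P0=I P1=M P2=I  mem[L2]=10
17. P0: store L4 := 31  bus=[BusUpgr]  L4: P0=M P1=I P2=I  mem[L4]=1
18. P1: store L0 := 36  bus=[BusRdX]  L0: P0=I P1=M P2=I  mem[L0]=0
19. P2: load  L2  bus=[BusRd,Flush]  L2: P0=I P1=S P2=S  mem[L2]=22
20. P0: load  L3  bus=[BusRd]  L3: P0=E P1=I P2=I  mem[L3]=80
21. P0: load  L4  bus=[-]  L4: P0=M P1=I P2=I  mem[L4]=1
22. P2: load  L4  bus=[BusRd,Flush]  L4: P0=S P1=I P2=S  mem[L4]=31
23. P0: store L4 := 73  bus=[BusUpgr]  L4: P0=M P1=I P2=I  mem[L4]=31
24. P0: store L4 := 67  bus=[-]  L4: P0=M P1=I P2=I  mem[L4]=31
25. P0: load  L4  bus=[-]  L4: P0=M P1=I P2=I  mem[L4]=31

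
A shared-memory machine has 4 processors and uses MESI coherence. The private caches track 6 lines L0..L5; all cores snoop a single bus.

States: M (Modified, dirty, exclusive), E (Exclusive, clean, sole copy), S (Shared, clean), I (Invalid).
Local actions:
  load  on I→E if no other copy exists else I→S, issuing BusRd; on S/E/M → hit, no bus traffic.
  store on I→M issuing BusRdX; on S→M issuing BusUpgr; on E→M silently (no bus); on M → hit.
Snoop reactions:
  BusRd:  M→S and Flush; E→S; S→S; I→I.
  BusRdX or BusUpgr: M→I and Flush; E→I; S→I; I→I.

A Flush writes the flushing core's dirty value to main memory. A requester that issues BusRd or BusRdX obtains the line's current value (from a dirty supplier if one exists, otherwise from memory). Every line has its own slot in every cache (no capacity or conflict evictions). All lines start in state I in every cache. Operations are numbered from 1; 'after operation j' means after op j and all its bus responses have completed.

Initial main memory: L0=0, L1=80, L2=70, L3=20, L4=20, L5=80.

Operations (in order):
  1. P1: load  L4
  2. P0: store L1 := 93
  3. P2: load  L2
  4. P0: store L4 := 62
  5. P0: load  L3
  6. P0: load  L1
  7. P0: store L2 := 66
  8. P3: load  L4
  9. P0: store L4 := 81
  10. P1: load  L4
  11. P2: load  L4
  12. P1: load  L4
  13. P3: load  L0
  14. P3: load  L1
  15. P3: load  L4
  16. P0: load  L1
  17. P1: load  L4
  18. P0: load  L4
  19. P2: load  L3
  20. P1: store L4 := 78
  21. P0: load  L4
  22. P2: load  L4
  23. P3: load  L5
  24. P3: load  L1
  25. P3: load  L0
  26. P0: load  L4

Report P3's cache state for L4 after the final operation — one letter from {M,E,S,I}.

state = I

1. P1: load  L4  bus=[BusRd]  L4: P0=I P1=E P2=I P3=I  mem[L4]=20
2. P0: store L1 := 93  bus=[BusRdX]  L1: P0=M P1=I P2=I P3=I  mem[L1]=80
3. P2: load  L2  bus=[BusRd]  L2: P0=I P1=I P2=E P3=I  mem[L2]=70
4. P0: store L4 := 62  bus=[BusRdX]  L4: P0=M P1=I P2=I P3=I  mem[L4]=20
5. P0: load  L3  bus=[BusRd]  L3: P0=E P1=I P2=I P3=I  mem[L3]=20
6. P0: load  L1  bus=[-]  L1: P0=M P1=I P2=I P3=I  mem[L1]=80
7. P0: store L2 := 66  bus=[BusRdX]  L2: P0=M P1=I P2=I P3=I  mem[L2]=70
8. P3: load  L4  bus=[BusRd,Flush]  L4: P0=S P1=I P2=I P3=S  mem[L4]=62
9. P0: store L4 := 81  bus=[BusUpgr]  L4: P0=M P1=I P2=I P3=I  mem[L4]=62
10. P1: load  L4  bus=[BusRd,Flush]  L4: P0=S P1=S P2=I P3=I  mem[L4]=81
11. P2: load  L4  bus=[BusRd]  L4: P0=S P1=S P2=S P3=I  mem[L4]=81
12. P1: load  L4  bus=[-]  L4: P0=S P1=S P2=S P3=I  mem[L4]=81
13. P3: load  L0  bus=[BusRd]  L0: P0=I P1=I P2=I P3=E  mem[L0]=0
14. P3: load  L1  bus=[BusRd,Flush]  L1: P0=S P1=I P2=I P3=S  mem[L1]=93
15. P3: load  L4  bus=[BusRd]  L4: P0=S P1=S P2=S P3=S  mem[L4]=81
16. P0: load  L1  bus=[-]  L1: P0=S P1=I P2=I P3=S  mem[L1]=93
17. P1: load  L4  bus=[-]  L4: P0=S P1=S P2=S P3=S  mem[L4]=81
18. P0: load  L4  bus=[-]  L4: P0=S P1=S P2=S P3=S  mem[L4]=81
19. P2: load  L3  bus=[BusRd]  L3: P0=S P1=I P2=S P3=I  mem[L3]=20
20. P1: store L4 := 78  bus=[BusUpgr]  L4: P0=I P1=M P2=I P3=I  mem[L4]=81
21. P0: load  L4  bus=[BusRd,Flush]  L4: P0=S P1=S P2=I P3=I  mem[L4]=78
22. P2: load  L4  bus=[BusRd]  L4: P0=S P1=S P2=S P3=I  mem[L4]=78
23. P3: load  L5  bus=[BusRd]  L5: P0=I P1=I P2=I P3=E  mem[L5]=80
24. P3: load  L1  bus=[-]  L1: P0=S P1=I P2=I P3=S  mem[L1]=93
25. P3: load  L0  bus=[-]  L0: P0=I P1=I P2=I P3=E  mem[L0]=0
26. P0: load  L4  bus=[-]  L4: P0=S P1=S P2=S P3=I  mem[L4]=78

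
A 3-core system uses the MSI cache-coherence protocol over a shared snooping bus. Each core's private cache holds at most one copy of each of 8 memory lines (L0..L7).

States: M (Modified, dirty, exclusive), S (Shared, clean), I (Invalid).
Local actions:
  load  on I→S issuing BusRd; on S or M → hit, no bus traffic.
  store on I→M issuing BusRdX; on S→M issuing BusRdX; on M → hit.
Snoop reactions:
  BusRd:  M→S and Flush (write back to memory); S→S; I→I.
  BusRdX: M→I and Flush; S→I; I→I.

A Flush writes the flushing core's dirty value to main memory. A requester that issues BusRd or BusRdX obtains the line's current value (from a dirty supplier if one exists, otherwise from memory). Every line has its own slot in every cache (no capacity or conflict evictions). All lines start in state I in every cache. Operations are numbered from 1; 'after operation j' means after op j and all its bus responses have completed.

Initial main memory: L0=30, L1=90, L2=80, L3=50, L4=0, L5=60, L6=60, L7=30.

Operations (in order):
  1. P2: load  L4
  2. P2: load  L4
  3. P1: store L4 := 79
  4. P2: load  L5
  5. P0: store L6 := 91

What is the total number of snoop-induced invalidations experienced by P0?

[1] P2: load  L4 | P0:I, P1:I, P2:S(0) | bus: BusRd
[2] P2: load  L4 | P0:I, P1:I, P2:S(0) | bus: none
[3] P1: store L4 := 79 | P0:I, P1:M(79), P2:I | bus: BusRdX
[4] P2: load  L5 | P0:I, P1:I, P2:S(60) | bus: BusRd
[5] P0: store L6 := 91 | P0:M(91), P1:I, P2:I | bus: BusRdX

invalidations = 0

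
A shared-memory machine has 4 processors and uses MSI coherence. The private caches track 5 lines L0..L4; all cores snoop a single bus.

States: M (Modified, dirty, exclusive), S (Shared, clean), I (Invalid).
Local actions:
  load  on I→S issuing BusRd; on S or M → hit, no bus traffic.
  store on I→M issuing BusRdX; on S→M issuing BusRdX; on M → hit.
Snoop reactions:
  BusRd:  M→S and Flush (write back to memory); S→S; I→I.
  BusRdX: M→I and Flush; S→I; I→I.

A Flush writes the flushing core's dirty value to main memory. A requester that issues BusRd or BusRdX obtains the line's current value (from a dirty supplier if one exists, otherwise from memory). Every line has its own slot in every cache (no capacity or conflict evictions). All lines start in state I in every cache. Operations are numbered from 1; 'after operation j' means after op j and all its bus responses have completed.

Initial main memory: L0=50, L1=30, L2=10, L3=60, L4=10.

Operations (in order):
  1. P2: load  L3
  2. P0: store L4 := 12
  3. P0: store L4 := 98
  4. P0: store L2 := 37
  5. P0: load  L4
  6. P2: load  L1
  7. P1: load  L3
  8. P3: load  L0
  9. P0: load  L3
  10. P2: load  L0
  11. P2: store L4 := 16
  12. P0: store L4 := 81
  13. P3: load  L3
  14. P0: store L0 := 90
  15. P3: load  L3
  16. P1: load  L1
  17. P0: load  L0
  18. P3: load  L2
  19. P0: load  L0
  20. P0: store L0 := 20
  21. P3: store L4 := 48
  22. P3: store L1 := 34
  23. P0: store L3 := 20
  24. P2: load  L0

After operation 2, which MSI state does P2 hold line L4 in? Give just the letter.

state = I

step 1: P2: load  L3  ⟶  IISI  (L3)  txn=BusRd  M[L3]=60
step 2: P0: store L4 := 12  ⟶  MIII  (L4)  txn=BusRdX  M[L4]=10
step 3: P0: store L4 := 98  ⟶  MIII  (L4)  txn=∅  M[L4]=10
step 4: P0: store L2 := 37  ⟶  MIII  (L2)  txn=BusRdX  M[L2]=10
step 5: P0: load  L4  ⟶  MIII  (L4)  txn=∅  M[L4]=10
step 6: P2: load  L1  ⟶  IISI  (L1)  txn=BusRd  M[L1]=30
step 7: P1: load  L3  ⟶  ISSI  (L3)  txn=BusRd  M[L3]=60
step 8: P3: load  L0  ⟶  IIIS  (L0)  txn=BusRd  M[L0]=50
step 9: P0: load  L3  ⟶  SSSI  (L3)  txn=BusRd  M[L3]=60
step 10: P2: load  L0  ⟶  IISS  (L0)  txn=BusRd  M[L0]=50
step 11: P2: store L4 := 16  ⟶  IIMI  (L4)  txn=BusRdX+Flush  M[L4]=98
step 12: P0: store L4 := 81  ⟶  MIII  (L4)  txn=BusRdX+Flush  M[L4]=16
step 13: P3: load  L3  ⟶  SSSS  (L3)  txn=BusRd  M[L3]=60
step 14: P0: store L0 := 90  ⟶  MIII  (L0)  txn=BusRdX  M[L0]=50
step 15: P3: load  L3  ⟶  SSSS  (L3)  txn=∅  M[L3]=60
step 16: P1: load  L1  ⟶  ISSI  (L1)  txn=BusRd  M[L1]=30
step 17: P0: load  L0  ⟶  MIII  (L0)  txn=∅  M[L0]=50
step 18: P3: load  L2  ⟶  SIIS  (L2)  txn=BusRd+Flush  M[L2]=37
step 19: P0: load  L0  ⟶  MIII  (L0)  txn=∅  M[L0]=50
step 20: P0: store L0 := 20  ⟶  MIII  (L0)  txn=∅  M[L0]=50
step 21: P3: store L4 := 48  ⟶  IIIM  (L4)  txn=BusRdX+Flush  M[L4]=81
step 22: P3: store L1 := 34  ⟶  IIIM  (L1)  txn=BusRdX  M[L1]=30
step 23: P0: store L3 := 20  ⟶  MIII  (L3)  txn=BusRdX  M[L3]=60
step 24: P2: load  L0  ⟶  SISI  (L0)  txn=BusRd+Flush  M[L0]=20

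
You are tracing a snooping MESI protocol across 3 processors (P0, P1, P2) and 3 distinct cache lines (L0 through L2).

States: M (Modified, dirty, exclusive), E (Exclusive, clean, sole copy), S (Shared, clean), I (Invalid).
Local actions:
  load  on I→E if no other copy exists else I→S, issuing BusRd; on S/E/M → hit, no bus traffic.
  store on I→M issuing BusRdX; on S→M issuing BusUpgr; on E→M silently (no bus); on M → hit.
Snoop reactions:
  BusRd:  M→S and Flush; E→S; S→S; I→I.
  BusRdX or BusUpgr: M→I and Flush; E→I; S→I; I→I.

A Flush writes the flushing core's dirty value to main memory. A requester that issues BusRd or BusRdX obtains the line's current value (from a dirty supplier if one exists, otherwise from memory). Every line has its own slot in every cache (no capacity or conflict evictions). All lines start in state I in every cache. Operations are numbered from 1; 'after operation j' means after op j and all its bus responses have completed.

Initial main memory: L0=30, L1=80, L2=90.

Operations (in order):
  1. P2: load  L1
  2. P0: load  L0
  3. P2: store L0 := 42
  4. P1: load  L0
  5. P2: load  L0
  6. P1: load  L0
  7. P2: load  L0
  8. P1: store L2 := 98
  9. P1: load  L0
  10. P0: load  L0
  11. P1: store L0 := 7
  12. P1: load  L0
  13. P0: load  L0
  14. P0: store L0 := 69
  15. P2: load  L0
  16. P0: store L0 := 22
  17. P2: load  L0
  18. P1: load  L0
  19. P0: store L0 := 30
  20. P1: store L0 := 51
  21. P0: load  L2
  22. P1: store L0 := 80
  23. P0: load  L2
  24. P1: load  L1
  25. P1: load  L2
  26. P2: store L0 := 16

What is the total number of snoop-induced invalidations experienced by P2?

invalidations = 3

step 1: P2: load  L1  ⟶  IIE  (L1)  txn=BusRd  M[L1]=80
step 2: P0: load  L0  ⟶  EII  (L0)  txn=BusRd  M[L0]=30
step 3: P2: store L0 := 42  ⟶  IIM  (L0)  txn=BusRdX  M[L0]=30
step 4: P1: load  L0  ⟶  ISS  (L0)  txn=BusRd+Flush  M[L0]=42
step 5: P2: load  L0  ⟶  ISS  (L0)  txn=∅  M[L0]=42
step 6: P1: load  L0  ⟶  ISS  (L0)  txn=∅  M[L0]=42
step 7: P2: load  L0  ⟶  ISS  (L0)  txn=∅  M[L0]=42
step 8: P1: store L2 := 98  ⟶  IMI  (L2)  txn=BusRdX  M[L2]=90
step 9: P1: load  L0  ⟶  ISS  (L0)  txn=∅  M[L0]=42
step 10: P0: load  L0  ⟶  SSS  (L0)  txn=BusRd  M[L0]=42
step 11: P1: store L0 := 7  ⟶  IMI  (L0)  txn=BusUpgr  M[L0]=42
step 12: P1: load  L0  ⟶  IMI  (L0)  txn=∅  M[L0]=42
step 13: P0: load  L0  ⟶  SSI  (L0)  txn=BusRd+Flush  M[L0]=7
step 14: P0: store L0 := 69  ⟶  MII  (L0)  txn=BusUpgr  M[L0]=7
step 15: P2: load  L0  ⟶  SIS  (L0)  txn=BusRd+Flush  M[L0]=69
step 16: P0: store L0 := 22  ⟶  MII  (L0)  txn=BusUpgr  M[L0]=69
step 17: P2: load  L0  ⟶  SIS  (L0)  txn=BusRd+Flush  M[L0]=22
step 18: P1: load  L0  ⟶  SSS  (L0)  txn=BusRd  M[L0]=22
step 19: P0: store L0 := 30  ⟶  MII  (L0)  txn=BusUpgr  M[L0]=22
step 20: P1: store L0 := 51  ⟶  IMI  (L0)  txn=BusRdX+Flush  M[L0]=30
step 21: P0: load  L2  ⟶  SSI  (L2)  txn=BusRd+Flush  M[L2]=98
step 22: P1: store L0 := 80  ⟶  IMI  (L0)  txn=∅  M[L0]=30
step 23: P0: load  L2  ⟶  SSI  (L2)  txn=∅  M[L2]=98
step 24: P1: load  L1  ⟶  ISS  (L1)  txn=BusRd  M[L1]=80
step 25: P1: load  L2  ⟶  SSI  (L2)  txn=∅  M[L2]=98
step 26: P2: store L0 := 16  ⟶  IIM  (L0)  txn=BusRdX+Flush  M[L0]=80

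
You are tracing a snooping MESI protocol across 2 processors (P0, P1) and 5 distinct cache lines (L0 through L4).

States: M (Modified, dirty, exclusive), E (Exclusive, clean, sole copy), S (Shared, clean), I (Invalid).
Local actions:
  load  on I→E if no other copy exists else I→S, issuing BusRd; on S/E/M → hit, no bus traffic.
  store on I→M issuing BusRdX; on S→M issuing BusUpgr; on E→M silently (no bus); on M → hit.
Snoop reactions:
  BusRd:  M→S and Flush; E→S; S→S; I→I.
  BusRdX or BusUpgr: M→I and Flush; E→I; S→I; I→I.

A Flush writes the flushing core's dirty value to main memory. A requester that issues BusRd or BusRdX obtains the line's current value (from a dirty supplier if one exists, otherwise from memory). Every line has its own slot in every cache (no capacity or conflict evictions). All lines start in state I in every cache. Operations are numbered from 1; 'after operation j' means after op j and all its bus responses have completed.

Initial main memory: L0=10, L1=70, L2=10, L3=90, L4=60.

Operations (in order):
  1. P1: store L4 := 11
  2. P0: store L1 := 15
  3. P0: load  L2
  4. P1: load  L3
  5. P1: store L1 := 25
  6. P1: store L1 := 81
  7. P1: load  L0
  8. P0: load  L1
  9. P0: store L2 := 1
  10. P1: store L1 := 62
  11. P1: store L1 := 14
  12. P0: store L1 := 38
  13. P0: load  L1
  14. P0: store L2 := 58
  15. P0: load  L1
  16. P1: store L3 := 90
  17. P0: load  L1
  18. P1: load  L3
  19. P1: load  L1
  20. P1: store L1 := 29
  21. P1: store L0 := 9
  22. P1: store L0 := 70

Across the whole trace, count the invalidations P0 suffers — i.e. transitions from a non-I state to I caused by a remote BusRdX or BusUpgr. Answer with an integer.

[1] P1: store L4 := 11 | P0:I, P1:M(11) | bus: BusRdX
[2] P0: store L1 := 15 | P0:M(15), P1:I | bus: BusRdX
[3] P0: load  L2 | P0:E(10), P1:I | bus: BusRd
[4] P1: load  L3 | P0:I, P1:E(90) | bus: BusRd
[5] P1: store L1 := 25 | P0:I, P1:M(25) | bus: BusRdX,Flush
[6] P1: store L1 := 81 | P0:I, P1:M(81) | bus: none
[7] P1: load  L0 | P0:I, P1:E(10) | bus: BusRd
[8] P0: load  L1 | P0:S(81), P1:S(81) | bus: BusRd,Flush
[9] P0: store L2 := 1 | P0:M(1), P1:I | bus: none
[10] P1: store L1 := 62 | P0:I, P1:M(62) | bus: BusUpgr
[11] P1: store L1 := 14 | P0:I, P1:M(14) | bus: none
[12] P0: store L1 := 38 | P0:M(38), P1:I | bus: BusRdX,Flush
[13] P0: load  L1 | P0:M(38), P1:I | bus: none
[14] P0: store L2 := 58 | P0:M(58), P1:I | bus: none
[15] P0: load  L1 | P0:M(38), P1:I | bus: none
[16] P1: store L3 := 90 | P0:I, P1:M(90) | bus: none
[17] P0: load  L1 | P0:M(38), P1:I | bus: none
[18] P1: load  L3 | P0:I, P1:M(90) | bus: none
[19] P1: load  L1 | P0:S(38), P1:S(38) | bus: BusRd,Flush
[20] P1: store L1 := 29 | P0:I, P1:M(29) | bus: BusUpgr
[21] P1: store L0 := 9 | P0:I, P1:M(9) | bus: none
[22] P1: store L0 := 70 | P0:I, P1:M(70) | bus: none

invalidations = 3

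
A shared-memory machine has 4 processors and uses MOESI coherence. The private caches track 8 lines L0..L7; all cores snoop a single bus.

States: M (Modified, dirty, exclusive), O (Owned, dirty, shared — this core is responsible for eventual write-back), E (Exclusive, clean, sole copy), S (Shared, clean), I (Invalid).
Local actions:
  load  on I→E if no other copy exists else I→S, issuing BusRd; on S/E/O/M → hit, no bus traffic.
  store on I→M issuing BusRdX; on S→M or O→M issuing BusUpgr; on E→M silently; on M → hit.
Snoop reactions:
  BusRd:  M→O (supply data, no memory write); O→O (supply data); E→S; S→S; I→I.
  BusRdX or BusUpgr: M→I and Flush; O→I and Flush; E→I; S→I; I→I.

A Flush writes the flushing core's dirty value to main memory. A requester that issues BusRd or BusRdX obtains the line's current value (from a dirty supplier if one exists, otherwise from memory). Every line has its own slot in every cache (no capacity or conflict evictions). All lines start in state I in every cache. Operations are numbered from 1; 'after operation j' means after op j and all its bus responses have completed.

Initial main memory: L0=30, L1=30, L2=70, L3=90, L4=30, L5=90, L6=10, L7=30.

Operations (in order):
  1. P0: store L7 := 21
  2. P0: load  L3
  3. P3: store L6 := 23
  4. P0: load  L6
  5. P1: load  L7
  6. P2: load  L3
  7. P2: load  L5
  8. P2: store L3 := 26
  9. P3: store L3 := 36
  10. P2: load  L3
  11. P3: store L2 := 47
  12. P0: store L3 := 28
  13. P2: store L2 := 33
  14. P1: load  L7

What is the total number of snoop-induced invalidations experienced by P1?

[1] P0: store L7 := 21 | P0:M(21), P1:I, P2:I, P3:I | bus: BusRdX
[2] P0: load  L3 | P0:E(90), P1:I, P2:I, P3:I | bus: BusRd
[3] P3: store L6 := 23 | P0:I, P1:I, P2:I, P3:M(23) | bus: BusRdX
[4] P0: load  L6 | P0:S(23), P1:I, P2:I, P3:O(23) | bus: BusRd
[5] P1: load  L7 | P0:O(21), P1:S(21), P2:I, P3:I | bus: BusRd
[6] P2: load  L3 | P0:S(90), P1:I, P2:S(90), P3:I | bus: BusRd
[7] P2: load  L5 | P0:I, P1:I, P2:E(90), P3:I | bus: BusRd
[8] P2: store L3 := 26 | P0:I, P1:I, P2:M(26), P3:I | bus: BusUpgr
[9] P3: store L3 := 36 | P0:I, P1:I, P2:I, P3:M(36) | bus: BusRdX,Flush
[10] P2: load  L3 | P0:I, P1:I, P2:S(36), P3:O(36) | bus: BusRd
[11] P3: store L2 := 47 | P0:I, P1:I, P2:I, P3:M(47) | bus: BusRdX
[12] P0: store L3 := 28 | P0:M(28), P1:I, P2:I, P3:I | bus: BusRdX,Flush
[13] P2: store L2 := 33 | P0:I, P1:I, P2:M(33), P3:I | bus: BusRdX,Flush
[14] P1: load  L7 | P0:O(21), P1:S(21), P2:I, P3:I | bus: none

invalidations = 0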